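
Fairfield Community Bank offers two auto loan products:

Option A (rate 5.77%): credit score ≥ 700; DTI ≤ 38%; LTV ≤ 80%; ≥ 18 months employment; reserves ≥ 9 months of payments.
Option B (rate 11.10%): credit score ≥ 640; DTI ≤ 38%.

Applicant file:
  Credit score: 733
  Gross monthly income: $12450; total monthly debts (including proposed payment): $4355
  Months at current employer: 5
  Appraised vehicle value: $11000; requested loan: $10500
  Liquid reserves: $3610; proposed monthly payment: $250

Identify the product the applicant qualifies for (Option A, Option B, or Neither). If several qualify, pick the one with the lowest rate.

DTI = 4,355/12,450 = 35%.
LTV = 10,500/11,000 = 95.5%.
Reserves = 3,610/250 = 14.4 months.
Option A: score 733 ≥ 700; DTI 35% ≤ 38%; LTV 95.5% > 80%; employment 5 < 18 mo; reserves 14.4 ≥ 9 mo → does not qualify.
Option B: score 733 ≥ 640; DTI 35% ≤ 38% → qualifies.

Option B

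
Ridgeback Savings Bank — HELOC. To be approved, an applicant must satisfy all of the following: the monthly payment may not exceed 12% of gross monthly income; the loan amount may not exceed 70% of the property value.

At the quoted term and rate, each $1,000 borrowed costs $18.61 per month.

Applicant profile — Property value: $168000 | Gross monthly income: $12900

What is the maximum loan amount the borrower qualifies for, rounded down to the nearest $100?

$83,100

Payment cap: 12% × $12,900 = $1,548/month.
At $18.61 per $1,000, that supports 1,548/18.61 × 1,000 ≈ $83,181 → $83,100.
LTV cap: 70% × $168,000 = $117,600 → $117,600.
Binding constraint: payment-to-income.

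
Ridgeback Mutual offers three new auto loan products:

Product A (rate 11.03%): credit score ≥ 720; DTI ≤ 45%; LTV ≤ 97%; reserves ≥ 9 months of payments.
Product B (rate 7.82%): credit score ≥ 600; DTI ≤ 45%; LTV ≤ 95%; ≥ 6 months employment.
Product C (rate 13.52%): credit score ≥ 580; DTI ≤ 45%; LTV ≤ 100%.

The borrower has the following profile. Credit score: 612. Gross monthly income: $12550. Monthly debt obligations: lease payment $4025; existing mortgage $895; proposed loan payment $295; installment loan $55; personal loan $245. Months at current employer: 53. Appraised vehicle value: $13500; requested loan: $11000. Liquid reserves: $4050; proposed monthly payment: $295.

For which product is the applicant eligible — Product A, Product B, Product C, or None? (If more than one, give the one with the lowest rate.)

Total debts = (4,025 + 895 + 295 + 55 + 245) = 5,515; DTI = 5,515/12,550 = 43.9%.
LTV = 11,000/13,500 = 81.5%.
Reserves = 4,050/295 = 13.7 months.
Product A: score 612 < 720; DTI 43.9% ≤ 45%; LTV 81.5% ≤ 97%; reserves 13.7 ≥ 9 mo → does not qualify.
Product B: score 612 ≥ 600; DTI 43.9% ≤ 45%; LTV 81.5% ≤ 95%; employment 53 ≥ 6 mo → qualifies.
Product C: score 612 ≥ 580; DTI 43.9% ≤ 45%; LTV 81.5% ≤ 100% → qualifies.
Qualifying: Product B, Product C. Lowest rate is 7.82% → Product B.

Product B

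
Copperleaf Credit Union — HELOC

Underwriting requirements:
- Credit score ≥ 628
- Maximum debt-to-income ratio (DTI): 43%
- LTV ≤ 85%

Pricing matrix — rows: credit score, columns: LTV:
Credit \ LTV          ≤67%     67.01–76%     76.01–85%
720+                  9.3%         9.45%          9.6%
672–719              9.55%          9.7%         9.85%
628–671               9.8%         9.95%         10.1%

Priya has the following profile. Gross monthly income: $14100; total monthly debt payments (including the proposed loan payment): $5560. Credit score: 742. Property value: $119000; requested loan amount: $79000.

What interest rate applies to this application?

9.3%

Credit score 742 ≥ 628; DTI: 5,560 ÷ 14,100 = 39.4%, within the 43% cap
LTV = 79,000/119,000 = 66.4% ≤ 85%
Score 742 is in the 720+ band; LTV 66.4% is in the ≤67% band → 9.3%.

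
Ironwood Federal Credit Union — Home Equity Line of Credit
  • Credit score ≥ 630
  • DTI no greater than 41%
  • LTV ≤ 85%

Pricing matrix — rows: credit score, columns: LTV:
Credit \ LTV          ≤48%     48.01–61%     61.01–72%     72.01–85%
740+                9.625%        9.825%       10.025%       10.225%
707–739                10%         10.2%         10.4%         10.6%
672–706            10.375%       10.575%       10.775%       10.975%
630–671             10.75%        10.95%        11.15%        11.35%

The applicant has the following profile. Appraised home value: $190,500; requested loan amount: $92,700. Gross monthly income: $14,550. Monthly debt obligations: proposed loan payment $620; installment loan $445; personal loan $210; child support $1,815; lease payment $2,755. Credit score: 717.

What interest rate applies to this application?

Credit score 717 ≥ 630; Total monthly debts = (620 + 445 + 210 + 1,815 + 2,755) = 5,845. DTI = 5,845/14,550 = 40.2% ≤ 41%
LTV = 92,700/190,500 = 48.7% ≤ 85%
Row: 717 falls in 707–739. Column: 48.7% falls in 48.01–61%. Rate = 10.2%.

10.2%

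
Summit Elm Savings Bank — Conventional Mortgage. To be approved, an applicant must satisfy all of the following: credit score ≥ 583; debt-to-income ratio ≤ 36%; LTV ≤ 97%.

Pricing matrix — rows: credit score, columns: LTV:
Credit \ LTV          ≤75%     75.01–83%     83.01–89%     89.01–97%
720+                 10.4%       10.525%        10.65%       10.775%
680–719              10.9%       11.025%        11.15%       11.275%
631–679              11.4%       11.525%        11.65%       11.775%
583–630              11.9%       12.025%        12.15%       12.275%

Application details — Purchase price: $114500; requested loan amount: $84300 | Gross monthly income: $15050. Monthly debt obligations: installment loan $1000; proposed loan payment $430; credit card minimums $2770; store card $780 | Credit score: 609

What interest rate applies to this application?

Credit score 609 ≥ 583; Total monthly debts = (1,000 + 430 + 2,770 + 780) = 4,980. DTI = 4,980/15,050 = 33.1% ≤ 36%
LTV = 84,300/114,500 = 73.6% ≤ 97%
Score 609 is in the 583–630 band; LTV 73.6% is in the ≤75% band → 11.9%.

11.9%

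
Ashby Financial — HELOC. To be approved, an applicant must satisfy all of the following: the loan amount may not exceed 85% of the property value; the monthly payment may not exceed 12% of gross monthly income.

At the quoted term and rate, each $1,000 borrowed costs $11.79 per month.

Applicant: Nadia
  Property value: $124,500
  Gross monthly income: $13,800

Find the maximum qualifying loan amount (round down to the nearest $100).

Payment cap: 12% × $13,800 = $1,656/month.
At $11.79 per $1,000, that supports 1,656/11.79 × 1,000 ≈ $140,458 → $140,400.
LTV cap: 85% × $124,500 = $105,825 → $105,800.
Binding constraint: loan-to-value.

$105,800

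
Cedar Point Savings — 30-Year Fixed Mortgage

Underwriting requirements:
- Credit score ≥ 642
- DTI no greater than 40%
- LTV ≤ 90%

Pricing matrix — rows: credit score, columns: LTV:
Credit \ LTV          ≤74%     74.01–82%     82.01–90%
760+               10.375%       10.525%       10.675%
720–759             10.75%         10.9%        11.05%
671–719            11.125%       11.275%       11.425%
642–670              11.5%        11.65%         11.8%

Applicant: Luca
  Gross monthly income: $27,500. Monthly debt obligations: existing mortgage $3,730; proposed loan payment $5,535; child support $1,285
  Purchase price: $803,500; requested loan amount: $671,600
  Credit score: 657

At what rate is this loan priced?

Credit score 657 ≥ 642; Total monthly debts = (3,730 + 5,535 + 1,285) = 10,550. Debt-to-income = 10,550/27,500 = 38.4% — meets 40% limit
Loan-to-value = 671,600/803,500 = 83.6% — pass (90% max)
Row: 657 falls in 642–670. Column: 83.6% falls in 82.01–90%. Rate = 11.8%.

11.8%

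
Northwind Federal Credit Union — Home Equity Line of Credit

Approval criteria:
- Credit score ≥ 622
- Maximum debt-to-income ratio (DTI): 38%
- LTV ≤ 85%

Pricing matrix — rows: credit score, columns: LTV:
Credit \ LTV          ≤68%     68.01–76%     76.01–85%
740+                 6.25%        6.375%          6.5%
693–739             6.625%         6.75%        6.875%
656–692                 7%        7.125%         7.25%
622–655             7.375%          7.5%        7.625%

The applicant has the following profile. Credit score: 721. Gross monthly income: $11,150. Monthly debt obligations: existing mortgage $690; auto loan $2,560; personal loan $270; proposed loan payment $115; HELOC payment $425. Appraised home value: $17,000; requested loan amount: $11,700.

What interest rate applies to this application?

6.75%

Credit score 721 ≥ 622; Total monthly debts = (690 + 2,560 + 270 + 115 + 425) = 4,060. DTI = 4,060/11,150 = 36.4% ≤ 38%
LTV: 11,700 ÷ 17,000 = 68.8%, within 85% cap
Score 721 is in the 693–739 band; LTV 68.8% is in the 68.01–76% band → 6.75%.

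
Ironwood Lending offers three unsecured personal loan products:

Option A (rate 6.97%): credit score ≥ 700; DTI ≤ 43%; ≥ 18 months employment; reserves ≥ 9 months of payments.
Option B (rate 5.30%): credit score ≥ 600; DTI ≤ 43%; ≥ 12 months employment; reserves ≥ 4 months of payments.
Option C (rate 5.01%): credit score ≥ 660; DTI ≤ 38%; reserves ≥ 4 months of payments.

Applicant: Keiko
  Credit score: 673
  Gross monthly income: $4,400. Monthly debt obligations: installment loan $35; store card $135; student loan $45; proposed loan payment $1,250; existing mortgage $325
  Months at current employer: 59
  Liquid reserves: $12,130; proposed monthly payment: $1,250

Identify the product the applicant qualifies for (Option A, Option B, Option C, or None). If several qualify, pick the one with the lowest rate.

Option B

Total debts = (35 + 135 + 45 + 1,250 + 325) = 1,790; DTI = 1,790/4,400 = 40.7%.
Reserves = 12,130/1,250 = 9.7 months.
Option A: score 673 < 700; DTI 40.7% ≤ 43%; employment 59 ≥ 18 mo; reserves 9.7 ≥ 9 mo → does not qualify.
Option B: score 673 ≥ 600; DTI 40.7% ≤ 43%; employment 59 ≥ 12 mo; reserves 9.7 ≥ 4 mo → qualifies.
Option C: score 673 ≥ 660; DTI 40.7% > 38%; reserves 9.7 ≥ 4 mo → does not qualify.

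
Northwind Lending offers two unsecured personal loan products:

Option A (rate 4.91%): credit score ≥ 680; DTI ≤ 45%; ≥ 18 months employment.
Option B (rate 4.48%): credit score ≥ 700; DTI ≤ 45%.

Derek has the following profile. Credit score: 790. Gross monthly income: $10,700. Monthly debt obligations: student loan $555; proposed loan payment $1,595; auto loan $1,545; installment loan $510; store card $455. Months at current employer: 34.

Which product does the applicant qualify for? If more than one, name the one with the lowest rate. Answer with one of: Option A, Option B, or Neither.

Option B

Total debts = (555 + 1,595 + 1,545 + 510 + 455) = 4,660; DTI = 4,660/10,700 = 43.6%.
Option A: score 790 ≥ 680; DTI 43.6% ≤ 45%; employment 34 ≥ 18 mo → qualifies.
Option B: score 790 ≥ 700; DTI 43.6% ≤ 45% → qualifies.
Qualifying: Option A, Option B. Lowest rate is 4.48% → Option B.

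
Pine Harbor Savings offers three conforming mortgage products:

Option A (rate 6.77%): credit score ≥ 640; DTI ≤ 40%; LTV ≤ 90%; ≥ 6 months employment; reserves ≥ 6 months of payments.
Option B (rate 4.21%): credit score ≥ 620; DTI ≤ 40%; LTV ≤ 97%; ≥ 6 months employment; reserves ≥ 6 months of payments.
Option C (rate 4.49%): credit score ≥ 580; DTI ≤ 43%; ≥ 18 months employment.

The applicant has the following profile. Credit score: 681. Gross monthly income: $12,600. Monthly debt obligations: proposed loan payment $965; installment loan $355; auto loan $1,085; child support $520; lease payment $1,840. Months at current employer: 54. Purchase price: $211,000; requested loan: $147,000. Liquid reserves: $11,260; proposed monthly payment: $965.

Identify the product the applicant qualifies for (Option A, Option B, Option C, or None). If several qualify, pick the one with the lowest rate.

Option B

Total debts = (965 + 355 + 1,085 + 520 + 1,840) = 4,765; DTI = 4,765/12,600 = 37.8%.
LTV = 147,000/211,000 = 69.7%.
Reserves = 11,260/965 = 11.7 months.
Option A: score 681 ≥ 640; DTI 37.8% ≤ 40%; LTV 69.7% ≤ 90%; employment 54 ≥ 6 mo; reserves 11.7 ≥ 6 mo → qualifies.
Option B: score 681 ≥ 620; DTI 37.8% ≤ 40%; LTV 69.7% ≤ 97%; employment 54 ≥ 6 mo; reserves 11.7 ≥ 6 mo → qualifies.
Option C: score 681 ≥ 580; DTI 37.8% ≤ 43%; employment 54 ≥ 18 mo → qualifies.
Qualifying: Option A, Option B, Option C. Lowest rate is 4.21% → Option B.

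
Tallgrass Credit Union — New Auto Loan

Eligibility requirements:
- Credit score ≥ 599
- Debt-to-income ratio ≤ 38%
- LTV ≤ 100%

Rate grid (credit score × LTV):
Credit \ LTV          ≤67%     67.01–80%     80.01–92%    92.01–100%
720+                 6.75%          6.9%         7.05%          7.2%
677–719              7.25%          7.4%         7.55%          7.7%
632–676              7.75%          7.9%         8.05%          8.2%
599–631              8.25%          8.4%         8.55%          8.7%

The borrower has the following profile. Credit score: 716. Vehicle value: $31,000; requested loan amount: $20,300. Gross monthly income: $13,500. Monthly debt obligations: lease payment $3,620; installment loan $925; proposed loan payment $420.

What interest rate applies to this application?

7.25%

Credit score 716 ≥ 599; Total monthly debts = (3,620 + 925 + 420) = 4,965. DTI = 4,965/13,500 = 36.8% ≤ 38%
LTV: 20,300 ÷ 31,000 = 65.5%, within 100% cap
Score 716 is in the 677–719 band; LTV 65.5% is in the ≤67% band → 7.25%.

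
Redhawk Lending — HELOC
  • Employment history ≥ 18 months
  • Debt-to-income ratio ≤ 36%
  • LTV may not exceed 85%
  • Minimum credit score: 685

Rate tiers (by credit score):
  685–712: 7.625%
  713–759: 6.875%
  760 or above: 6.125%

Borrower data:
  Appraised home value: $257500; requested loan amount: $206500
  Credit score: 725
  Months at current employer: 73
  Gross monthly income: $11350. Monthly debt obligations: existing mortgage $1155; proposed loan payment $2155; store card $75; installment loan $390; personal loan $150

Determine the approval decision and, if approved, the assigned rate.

Approved at 6.875%

Credit score 725 ≥ 685 (meets minimum)
Employment 73 ≥ 18 months
LTV: 206,500 ÷ 257,500 = 80.2%, within 85% cap
Total monthly debts = (1,155 + 2,155 + 75 + 390 + 150) = 3,925. DTI = 3,925/11,350 = 34.6% ≤ 36%
All requirements met. Score 725 falls in the 713–759 tier → 6.875%.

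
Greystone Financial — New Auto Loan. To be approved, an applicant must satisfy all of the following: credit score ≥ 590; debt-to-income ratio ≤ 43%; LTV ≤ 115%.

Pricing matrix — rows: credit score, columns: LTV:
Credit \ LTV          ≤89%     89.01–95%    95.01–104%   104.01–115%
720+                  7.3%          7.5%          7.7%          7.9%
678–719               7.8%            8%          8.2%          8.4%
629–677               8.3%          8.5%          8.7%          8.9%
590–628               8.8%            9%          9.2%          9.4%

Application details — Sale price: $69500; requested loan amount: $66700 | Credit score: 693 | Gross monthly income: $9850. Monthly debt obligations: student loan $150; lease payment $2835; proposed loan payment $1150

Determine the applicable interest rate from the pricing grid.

Credit score 693 ≥ 590; Total monthly debts = (150 + 2,835 + 1,150) = 4,135. Debt-to-income = 4,135/9,850 = 42% — meets 43% limit
LTV = 66,700/69,500 = 96% ≤ 115%
Credit 693 → row 678–719; LTV 96% → column 95.01–104%. Grid cell → 8.2%.

8.2%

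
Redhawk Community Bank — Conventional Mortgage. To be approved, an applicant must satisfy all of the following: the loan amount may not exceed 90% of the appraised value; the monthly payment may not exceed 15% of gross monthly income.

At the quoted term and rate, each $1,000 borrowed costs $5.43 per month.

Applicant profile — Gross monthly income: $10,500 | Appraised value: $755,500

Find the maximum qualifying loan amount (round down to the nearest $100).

Payment cap: 15% × $10,500 = $1,575/month.
At $5.43 per $1,000, that supports 1,575/5.43 × 1,000 ≈ $290,055 → $290,000.
LTV cap: 90% × $755,500 = $679,950 → $679,900.
Binding constraint: payment-to-income.

$290,000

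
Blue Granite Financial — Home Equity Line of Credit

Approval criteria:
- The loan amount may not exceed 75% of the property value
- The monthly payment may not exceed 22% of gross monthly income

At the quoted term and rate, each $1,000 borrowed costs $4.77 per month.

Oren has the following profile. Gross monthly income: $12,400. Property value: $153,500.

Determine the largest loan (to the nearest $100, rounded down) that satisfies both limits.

Payment cap: 22% × $12,400 = $2,728/month.
At $4.77 per $1,000, that supports 2,728/4.77 × 1,000 ≈ $571,907 → $571,900.
LTV cap: 75% × $153,500 = $115,125 → $115,100.
Binding constraint: loan-to-value.

$115,100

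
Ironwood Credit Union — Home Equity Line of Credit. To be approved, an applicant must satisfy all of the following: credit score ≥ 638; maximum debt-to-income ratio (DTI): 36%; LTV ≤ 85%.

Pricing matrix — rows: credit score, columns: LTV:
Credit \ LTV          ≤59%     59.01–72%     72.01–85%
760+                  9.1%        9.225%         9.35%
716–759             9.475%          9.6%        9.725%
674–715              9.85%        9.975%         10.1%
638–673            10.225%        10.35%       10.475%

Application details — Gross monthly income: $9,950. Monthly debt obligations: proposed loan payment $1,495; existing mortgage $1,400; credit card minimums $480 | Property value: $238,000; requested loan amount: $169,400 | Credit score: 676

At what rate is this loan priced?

9.975%

Credit score 676 ≥ 638; Total monthly debts = (1,495 + 1,400 + 480) = 3,375. Debt-to-income = 3,375/9,950 = 33.9% — meets 36% limit
LTV = 169,400/238,000 = 71.2% ≤ 85%
Row: 676 falls in 674–715. Column: 71.2% falls in 59.01–72%. Rate = 9.975%.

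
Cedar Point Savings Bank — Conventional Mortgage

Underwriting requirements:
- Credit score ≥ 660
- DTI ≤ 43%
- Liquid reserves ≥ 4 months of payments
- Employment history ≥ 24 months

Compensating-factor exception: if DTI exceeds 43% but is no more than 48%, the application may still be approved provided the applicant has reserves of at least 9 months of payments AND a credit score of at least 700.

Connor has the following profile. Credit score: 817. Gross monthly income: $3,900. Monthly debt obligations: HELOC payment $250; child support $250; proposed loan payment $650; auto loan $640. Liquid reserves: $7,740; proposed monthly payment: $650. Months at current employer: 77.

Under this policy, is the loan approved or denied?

Approved

Credit score 817 ≥ 660 (meets base)
Total debts = (250 + 250 + 650 + 640) = 1,790. DTI = 1,790/3,900 = 45.9% > 43% — standard DTI limit exceeded.
Reserves = 7,740/650 = 11.9 months ≥ 4
Employment 77 ≥ 24 months
DTI 45.9% is within the 43%–48% exception band; checking compensating factors.
Reserves 11.9 ≥ 9 months; credit score 817 ≥ 700.
Both override conditions satisfied; DTI exception granted.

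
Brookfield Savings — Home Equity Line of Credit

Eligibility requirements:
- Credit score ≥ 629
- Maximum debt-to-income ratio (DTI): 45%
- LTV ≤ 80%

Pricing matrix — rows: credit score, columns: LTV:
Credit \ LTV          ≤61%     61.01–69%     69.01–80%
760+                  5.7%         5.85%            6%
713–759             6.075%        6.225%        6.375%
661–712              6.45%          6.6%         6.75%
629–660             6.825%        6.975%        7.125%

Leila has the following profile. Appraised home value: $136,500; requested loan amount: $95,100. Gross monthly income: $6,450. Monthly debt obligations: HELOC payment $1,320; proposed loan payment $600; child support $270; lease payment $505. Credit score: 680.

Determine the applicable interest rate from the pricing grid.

Credit score 680 ≥ 629; Total monthly debts = (1,320 + 600 + 270 + 505) = 2,695. DTI: 2,695 ÷ 6,450 = 41.8%, within the 45% cap
LTV = 95,100/136,500 = 69.7% ≤ 80%
Score 680 is in the 661–712 band; LTV 69.7% is in the 69.01–80% band → 6.75%.

6.75%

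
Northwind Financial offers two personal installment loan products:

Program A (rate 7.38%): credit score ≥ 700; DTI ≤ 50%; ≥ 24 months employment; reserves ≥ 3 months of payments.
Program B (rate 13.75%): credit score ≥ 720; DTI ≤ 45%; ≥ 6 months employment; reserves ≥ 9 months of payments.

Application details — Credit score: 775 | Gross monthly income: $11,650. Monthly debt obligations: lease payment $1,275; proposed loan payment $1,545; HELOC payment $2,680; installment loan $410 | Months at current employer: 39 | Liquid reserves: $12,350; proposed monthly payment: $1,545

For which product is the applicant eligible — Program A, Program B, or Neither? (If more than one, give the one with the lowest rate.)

Neither

Total debts = (1,275 + 1,545 + 2,680 + 410) = 5,910; DTI = 5,910/11,650 = 50.7%.
Reserves = 12,350/1,545 = 8.0 months.
Program A: score 775 ≥ 700; DTI 50.7% > 50%; employment 39 ≥ 24 mo; reserves 8.0 ≥ 3 mo → does not qualify.
Program B: score 775 ≥ 720; DTI 50.7% > 45%; employment 39 ≥ 6 mo; reserves 8.0 < 9 mo → does not qualify.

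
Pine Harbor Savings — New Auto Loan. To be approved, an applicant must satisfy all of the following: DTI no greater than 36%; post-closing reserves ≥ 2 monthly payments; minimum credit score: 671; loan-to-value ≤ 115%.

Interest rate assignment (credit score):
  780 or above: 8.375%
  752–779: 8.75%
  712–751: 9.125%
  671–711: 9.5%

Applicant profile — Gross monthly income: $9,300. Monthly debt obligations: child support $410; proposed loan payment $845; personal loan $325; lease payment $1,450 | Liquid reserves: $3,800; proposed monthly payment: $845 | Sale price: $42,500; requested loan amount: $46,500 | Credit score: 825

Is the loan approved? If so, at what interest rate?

Approved at 8.375%

Credit score 825 ≥ 671 (meets minimum)
Reserves = 3,800/845 = 4.5 months ≥ 2
Total monthly debts = (410 + 845 + 325 + 1,450) = 3,030. DTI: 3,030 ÷ 9,300 = 32.6%, within the 36% cap
Loan-to-value = 46,500/42,500 = 109.4% — pass (115% max)
All requirements met. Score 825 falls in the 780 or above tier → 8.375%.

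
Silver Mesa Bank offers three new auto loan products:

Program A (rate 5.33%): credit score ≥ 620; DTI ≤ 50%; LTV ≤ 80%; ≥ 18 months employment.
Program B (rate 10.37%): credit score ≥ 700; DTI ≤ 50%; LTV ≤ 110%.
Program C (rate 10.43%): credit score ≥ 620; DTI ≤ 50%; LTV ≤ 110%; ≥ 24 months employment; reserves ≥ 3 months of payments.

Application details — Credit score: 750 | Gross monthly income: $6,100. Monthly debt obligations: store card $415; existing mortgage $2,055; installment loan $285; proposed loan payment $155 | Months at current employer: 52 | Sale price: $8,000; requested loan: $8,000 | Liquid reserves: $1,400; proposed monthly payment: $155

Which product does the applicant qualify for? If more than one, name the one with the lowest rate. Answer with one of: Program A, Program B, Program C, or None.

Total debts = (415 + 2,055 + 285 + 155) = 2,910; DTI = 2,910/6,100 = 47.7%.
LTV = 8,000/8,000 = 100%.
Reserves = 1,400/155 = 9.0 months.
Program A: score 750 ≥ 620; DTI 47.7% ≤ 50%; LTV 100% > 80%; employment 52 ≥ 18 mo → does not qualify.
Program B: score 750 ≥ 700; DTI 47.7% ≤ 50%; LTV 100% ≤ 110% → qualifies.
Program C: score 750 ≥ 620; DTI 47.7% ≤ 50%; LTV 100% ≤ 110%; employment 52 ≥ 24 mo; reserves 9.0 ≥ 3 mo → qualifies.
Qualifying: Program B, Program C. Lowest rate is 10.37% → Program B.

Program B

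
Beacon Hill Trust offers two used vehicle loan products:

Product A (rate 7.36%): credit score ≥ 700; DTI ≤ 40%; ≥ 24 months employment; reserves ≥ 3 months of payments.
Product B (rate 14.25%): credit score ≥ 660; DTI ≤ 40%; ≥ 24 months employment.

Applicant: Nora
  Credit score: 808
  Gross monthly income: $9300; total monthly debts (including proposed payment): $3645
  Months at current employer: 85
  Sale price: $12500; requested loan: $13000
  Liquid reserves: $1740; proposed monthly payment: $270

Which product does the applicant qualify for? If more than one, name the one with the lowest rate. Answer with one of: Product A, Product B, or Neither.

Product A

DTI = 3,645/9,300 = 39.2%.
LTV = 13,000/12,500 = 104%.
Reserves = 1,740/270 = 6.4 months.
Product A: score 808 ≥ 700; DTI 39.2% ≤ 40%; employment 85 ≥ 24 mo; reserves 6.4 ≥ 3 mo → qualifies.
Product B: score 808 ≥ 660; DTI 39.2% ≤ 40%; employment 85 ≥ 24 mo → qualifies.
Qualifying: Product A, Product B. Lowest rate is 7.36% → Product A.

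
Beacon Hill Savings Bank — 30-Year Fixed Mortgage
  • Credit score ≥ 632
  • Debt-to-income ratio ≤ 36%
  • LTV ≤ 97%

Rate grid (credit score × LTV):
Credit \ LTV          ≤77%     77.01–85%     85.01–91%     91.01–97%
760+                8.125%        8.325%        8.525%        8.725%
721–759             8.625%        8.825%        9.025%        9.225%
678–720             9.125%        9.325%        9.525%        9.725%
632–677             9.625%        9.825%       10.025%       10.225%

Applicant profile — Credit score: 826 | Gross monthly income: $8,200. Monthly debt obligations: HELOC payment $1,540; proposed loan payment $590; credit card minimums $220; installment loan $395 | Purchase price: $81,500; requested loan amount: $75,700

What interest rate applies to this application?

Credit score 826 ≥ 632; Total monthly debts = (1,540 + 590 + 220 + 395) = 2,745. Debt-to-income = 2,745/8,200 = 33.5% — meets 36% limit
LTV = 75,700/81,500 = 92.9% ≤ 97%
Score 826 is in the 760+ band; LTV 92.9% is in the 91.01–97% band → 8.725%.

8.725%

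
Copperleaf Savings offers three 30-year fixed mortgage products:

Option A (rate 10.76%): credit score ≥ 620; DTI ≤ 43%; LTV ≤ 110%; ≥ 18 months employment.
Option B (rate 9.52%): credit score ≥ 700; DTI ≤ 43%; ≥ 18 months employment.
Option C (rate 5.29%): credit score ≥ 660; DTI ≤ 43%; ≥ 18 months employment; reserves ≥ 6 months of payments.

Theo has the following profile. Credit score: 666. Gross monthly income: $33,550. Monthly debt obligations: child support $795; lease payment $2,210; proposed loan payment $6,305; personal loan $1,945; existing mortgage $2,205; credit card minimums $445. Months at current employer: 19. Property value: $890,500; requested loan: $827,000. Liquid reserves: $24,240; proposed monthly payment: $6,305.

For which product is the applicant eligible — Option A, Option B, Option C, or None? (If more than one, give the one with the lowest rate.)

Total debts = (795 + 2,210 + 6,305 + 1,945 + 2,205 + 445) = 13,905; DTI = 13,905/33,550 = 41.4%.
LTV = 827,000/890,500 = 92.9%.
Reserves = 24,240/6,305 = 3.8 months.
Option A: score 666 ≥ 620; DTI 41.4% ≤ 43%; LTV 92.9% ≤ 110%; employment 19 ≥ 18 mo → qualifies.
Option B: score 666 < 700; DTI 41.4% ≤ 43%; employment 19 ≥ 18 mo → does not qualify.
Option C: score 666 ≥ 660; DTI 41.4% ≤ 43%; employment 19 ≥ 18 mo; reserves 3.8 < 6 mo → does not qualify.

Option A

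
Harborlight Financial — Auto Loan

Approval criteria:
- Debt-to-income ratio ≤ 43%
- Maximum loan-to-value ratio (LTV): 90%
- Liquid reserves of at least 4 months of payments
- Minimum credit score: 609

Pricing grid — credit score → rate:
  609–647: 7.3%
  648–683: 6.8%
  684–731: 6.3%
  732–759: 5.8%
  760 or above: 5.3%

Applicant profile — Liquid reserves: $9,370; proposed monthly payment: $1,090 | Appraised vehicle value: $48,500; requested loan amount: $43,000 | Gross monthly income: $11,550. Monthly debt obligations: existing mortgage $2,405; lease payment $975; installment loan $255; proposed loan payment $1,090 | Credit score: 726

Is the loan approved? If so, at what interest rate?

Approved at 6.3%

Credit score 726 ≥ 609 (meets minimum)
LTV = 43,000/48,500 = 88.7% ≤ 90%
Total monthly debts = (2,405 + 975 + 255 + 1,090) = 4,725. DTI: 4,725 ÷ 11,550 = 40.9%, within the 43% cap
Reserves: 9,370 ÷ 1,090 = 8.6 months (meets 4-month minimum)
All requirements met. Score 726 falls in the 684–731 tier → 6.3%.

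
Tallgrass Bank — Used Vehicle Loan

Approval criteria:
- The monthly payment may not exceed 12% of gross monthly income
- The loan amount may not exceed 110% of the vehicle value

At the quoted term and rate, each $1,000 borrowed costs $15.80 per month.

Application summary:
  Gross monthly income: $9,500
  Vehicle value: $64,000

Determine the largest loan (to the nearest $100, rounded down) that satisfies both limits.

$70,400

Payment cap: 12% × $9,500 = $1,140/month.
At $15.80 per $1,000, that supports 1,140/15.80 × 1,000 ≈ $72,151 → $72,100.
LTV cap: 110% × $64,000 = $70,400 → $70,400.
Binding constraint: loan-to-value.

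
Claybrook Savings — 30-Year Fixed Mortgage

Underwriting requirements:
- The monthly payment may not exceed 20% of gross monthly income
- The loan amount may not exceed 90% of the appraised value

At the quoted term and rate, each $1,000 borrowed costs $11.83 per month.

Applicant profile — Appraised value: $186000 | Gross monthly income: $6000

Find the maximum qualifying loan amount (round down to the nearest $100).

$101,400

Payment cap: 20% × $6,000 = $1,200/month.
At $11.83 per $1,000, that supports 1,200/11.83 × 1,000 ≈ $101,437 → $101,400.
LTV cap: 90% × $186,000 = $167,400 → $167,400.
Binding constraint: payment-to-income.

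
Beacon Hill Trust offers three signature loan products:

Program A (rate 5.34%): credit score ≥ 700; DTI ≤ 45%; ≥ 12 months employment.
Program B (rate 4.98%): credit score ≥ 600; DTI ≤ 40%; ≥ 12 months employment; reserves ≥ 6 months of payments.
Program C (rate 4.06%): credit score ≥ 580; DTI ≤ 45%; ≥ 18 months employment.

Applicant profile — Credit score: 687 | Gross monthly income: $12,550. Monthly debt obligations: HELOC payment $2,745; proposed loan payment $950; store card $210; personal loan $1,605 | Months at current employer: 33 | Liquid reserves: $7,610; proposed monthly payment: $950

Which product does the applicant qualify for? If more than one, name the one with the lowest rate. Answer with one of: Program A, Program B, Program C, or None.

Program C

Total debts = (2,745 + 950 + 210 + 1,605) = 5,510; DTI = 5,510/12,550 = 43.9%.
Reserves = 7,610/950 = 8.0 months.
Program A: score 687 < 700; DTI 43.9% ≤ 45%; employment 33 ≥ 12 mo → does not qualify.
Program B: score 687 ≥ 600; DTI 43.9% > 40%; employment 33 ≥ 12 mo; reserves 8.0 ≥ 6 mo → does not qualify.
Program C: score 687 ≥ 580; DTI 43.9% ≤ 45%; employment 33 ≥ 18 mo → qualifies.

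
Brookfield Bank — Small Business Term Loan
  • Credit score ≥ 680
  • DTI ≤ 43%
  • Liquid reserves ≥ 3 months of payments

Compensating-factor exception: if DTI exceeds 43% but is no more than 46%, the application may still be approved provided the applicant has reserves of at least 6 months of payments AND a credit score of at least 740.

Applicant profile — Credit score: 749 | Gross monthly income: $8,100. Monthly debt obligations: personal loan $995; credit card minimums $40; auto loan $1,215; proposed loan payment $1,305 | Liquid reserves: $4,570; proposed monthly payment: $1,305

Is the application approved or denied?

Denied

Credit score 749 ≥ 680 (meets base)
Total debts = (995 + 40 + 1,215 + 1,305) = 3,555. DTI: 3,555 ÷ 8,100 = 43.9%, over the 43% base limit.
Liquid reserves cover 4,570/1,305 = 3.5 months — ≥ 3 required
DTI 43.9% is within the 43%–46% exception band; checking compensating factors.
Reserves 3.5 < 6 months; credit score 749 ≥ 740.
Compensating-factor requirement not fully met.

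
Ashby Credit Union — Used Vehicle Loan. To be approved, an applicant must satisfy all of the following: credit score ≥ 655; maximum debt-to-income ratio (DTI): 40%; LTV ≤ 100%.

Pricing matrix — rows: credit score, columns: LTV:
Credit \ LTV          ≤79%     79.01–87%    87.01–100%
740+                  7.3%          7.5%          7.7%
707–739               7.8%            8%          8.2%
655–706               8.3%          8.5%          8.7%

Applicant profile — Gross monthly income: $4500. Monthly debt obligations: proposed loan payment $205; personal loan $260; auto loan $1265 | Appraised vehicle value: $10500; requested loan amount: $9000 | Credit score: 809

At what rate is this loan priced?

Credit score 809 ≥ 655; Total monthly debts = (205 + 260 + 1,265) = 1,730. DTI = 1,730/4,500 = 38.4% ≤ 40%
LTV = 9,000/10,500 = 85.7% ≤ 100%
Score 809 is in the 740+ band; LTV 85.7% is in the 79.01–87% band → 7.5%.

7.5%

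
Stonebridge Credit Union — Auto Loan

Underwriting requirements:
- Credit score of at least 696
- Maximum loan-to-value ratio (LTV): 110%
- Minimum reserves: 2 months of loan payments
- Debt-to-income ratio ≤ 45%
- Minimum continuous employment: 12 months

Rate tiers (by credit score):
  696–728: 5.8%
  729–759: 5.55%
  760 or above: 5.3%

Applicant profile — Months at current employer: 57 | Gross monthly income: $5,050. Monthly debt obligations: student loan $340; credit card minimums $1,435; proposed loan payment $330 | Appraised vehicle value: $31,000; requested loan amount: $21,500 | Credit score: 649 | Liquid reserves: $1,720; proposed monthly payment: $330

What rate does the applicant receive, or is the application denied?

Denied

Credit score 649 < 696 (below minimum)
Employment 57 ≥ 12 months
Reserves = 1,720/330 = 5.2 months ≥ 2
Total monthly debts = (340 + 1,435 + 330) = 2,105. Debt-to-income = 2,105/5,050 = 41.7% — meets 45% limit
Loan-to-value = 21,500/31,000 = 69.4% — pass (110% max)
Not all requirements met → denied.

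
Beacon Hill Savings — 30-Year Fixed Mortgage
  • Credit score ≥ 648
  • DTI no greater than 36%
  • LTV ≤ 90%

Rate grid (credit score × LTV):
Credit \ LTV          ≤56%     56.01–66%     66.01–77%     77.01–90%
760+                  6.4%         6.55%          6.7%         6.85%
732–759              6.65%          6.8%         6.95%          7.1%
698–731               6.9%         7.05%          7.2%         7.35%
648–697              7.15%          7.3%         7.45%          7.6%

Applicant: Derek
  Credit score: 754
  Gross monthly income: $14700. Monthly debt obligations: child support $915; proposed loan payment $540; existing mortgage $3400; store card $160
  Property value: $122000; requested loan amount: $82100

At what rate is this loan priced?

6.95%

Credit score 754 ≥ 648; Total monthly debts = (915 + 540 + 3,400 + 160) = 5,015. DTI = 5,015/14,700 = 34.1% ≤ 36%
LTV: 82,100 ÷ 122,000 = 67.3%, within 90% cap
Credit 754 → row 732–759; LTV 67.3% → column 66.01–77%. Grid cell → 6.95%.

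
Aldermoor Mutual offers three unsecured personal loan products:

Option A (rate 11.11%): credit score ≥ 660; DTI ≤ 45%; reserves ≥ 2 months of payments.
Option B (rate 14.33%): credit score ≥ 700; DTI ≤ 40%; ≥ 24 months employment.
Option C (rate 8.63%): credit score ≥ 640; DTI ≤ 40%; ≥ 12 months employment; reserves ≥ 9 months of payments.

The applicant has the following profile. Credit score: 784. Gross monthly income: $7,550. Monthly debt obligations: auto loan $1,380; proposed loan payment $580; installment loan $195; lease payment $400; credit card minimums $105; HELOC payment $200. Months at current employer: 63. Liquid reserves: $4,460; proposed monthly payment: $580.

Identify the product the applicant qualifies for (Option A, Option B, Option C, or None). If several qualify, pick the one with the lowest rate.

Option A

Total debts = (1,380 + 580 + 195 + 400 + 105 + 200) = 2,860; DTI = 2,860/7,550 = 37.9%.
Reserves = 4,460/580 = 7.7 months.
Option A: score 784 ≥ 660; DTI 37.9% ≤ 45%; reserves 7.7 ≥ 2 mo → qualifies.
Option B: score 784 ≥ 700; DTI 37.9% ≤ 40%; employment 63 ≥ 24 mo → qualifies.
Option C: score 784 ≥ 640; DTI 37.9% ≤ 40%; employment 63 ≥ 12 mo; reserves 7.7 < 9 mo → does not qualify.
Qualifying: Option A, Option B. Lowest rate is 11.11% → Option A.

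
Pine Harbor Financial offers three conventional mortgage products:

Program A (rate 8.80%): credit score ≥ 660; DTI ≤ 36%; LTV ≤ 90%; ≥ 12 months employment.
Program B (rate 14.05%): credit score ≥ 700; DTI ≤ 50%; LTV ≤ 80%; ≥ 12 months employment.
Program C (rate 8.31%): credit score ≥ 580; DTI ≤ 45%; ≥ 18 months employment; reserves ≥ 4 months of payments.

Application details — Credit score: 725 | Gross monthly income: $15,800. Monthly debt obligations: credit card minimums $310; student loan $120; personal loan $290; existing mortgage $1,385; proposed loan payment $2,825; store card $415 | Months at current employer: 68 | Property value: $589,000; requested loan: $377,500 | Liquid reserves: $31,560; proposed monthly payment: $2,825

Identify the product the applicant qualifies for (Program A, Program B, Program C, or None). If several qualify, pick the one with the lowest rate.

Total debts = (310 + 120 + 290 + 1,385 + 2,825 + 415) = 5,345; DTI = 5,345/15,800 = 33.8%.
LTV = 377,500/589,000 = 64.1%.
Reserves = 31,560/2,825 = 11.2 months.
Program A: score 725 ≥ 660; DTI 33.8% ≤ 36%; LTV 64.1% ≤ 90%; employment 68 ≥ 12 mo → qualifies.
Program B: score 725 ≥ 700; DTI 33.8% ≤ 50%; LTV 64.1% ≤ 80%; employment 68 ≥ 12 mo → qualifies.
Program C: score 725 ≥ 580; DTI 33.8% ≤ 45%; employment 68 ≥ 18 mo; reserves 11.2 ≥ 4 mo → qualifies.
Qualifying: Program A, Program B, Program C. Lowest rate is 8.31% → Program C.

Program C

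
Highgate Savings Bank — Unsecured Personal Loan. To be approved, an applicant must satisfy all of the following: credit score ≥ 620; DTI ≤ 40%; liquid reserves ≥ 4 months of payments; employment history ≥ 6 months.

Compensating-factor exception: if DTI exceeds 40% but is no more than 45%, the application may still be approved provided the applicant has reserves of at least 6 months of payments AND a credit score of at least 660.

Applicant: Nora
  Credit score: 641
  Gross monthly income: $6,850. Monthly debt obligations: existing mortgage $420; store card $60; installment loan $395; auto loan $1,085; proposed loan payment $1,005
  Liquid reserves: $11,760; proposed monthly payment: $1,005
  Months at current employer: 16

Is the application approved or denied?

Denied

Credit score 641 ≥ 620 (meets base)
Total debts = (420 + 60 + 395 + 1,085 + 1,005) = 2,965. DTI = 2,965/6,850 = 43.3% > 40% — standard DTI limit exceeded.
Reserves = 11,760/1,005 = 11.7 months ≥ 4
Employment 16 ≥ 6 months
DTI 43.3% is within the 40%–45% exception band; checking compensating factors.
Override check — reserves: 11.7 mo (ok); score: 641 (below 660).
Override conditions not both satisfied; exception does not apply.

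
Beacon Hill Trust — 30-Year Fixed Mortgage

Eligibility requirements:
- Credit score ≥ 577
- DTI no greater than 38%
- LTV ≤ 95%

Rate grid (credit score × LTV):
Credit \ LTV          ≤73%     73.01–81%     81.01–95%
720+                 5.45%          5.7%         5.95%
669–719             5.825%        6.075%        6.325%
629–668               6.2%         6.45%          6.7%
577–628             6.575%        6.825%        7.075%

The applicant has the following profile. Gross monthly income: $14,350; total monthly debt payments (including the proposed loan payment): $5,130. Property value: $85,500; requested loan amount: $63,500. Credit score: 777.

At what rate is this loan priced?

5.7%

Credit score 777 ≥ 577; DTI: 5,130 ÷ 14,350 = 35.7%, within the 38% cap
LTV = 63,500/85,500 = 74.3% ≤ 95%
Credit 777 → row 720+; LTV 74.3% → column 73.01–81%. Grid cell → 5.7%.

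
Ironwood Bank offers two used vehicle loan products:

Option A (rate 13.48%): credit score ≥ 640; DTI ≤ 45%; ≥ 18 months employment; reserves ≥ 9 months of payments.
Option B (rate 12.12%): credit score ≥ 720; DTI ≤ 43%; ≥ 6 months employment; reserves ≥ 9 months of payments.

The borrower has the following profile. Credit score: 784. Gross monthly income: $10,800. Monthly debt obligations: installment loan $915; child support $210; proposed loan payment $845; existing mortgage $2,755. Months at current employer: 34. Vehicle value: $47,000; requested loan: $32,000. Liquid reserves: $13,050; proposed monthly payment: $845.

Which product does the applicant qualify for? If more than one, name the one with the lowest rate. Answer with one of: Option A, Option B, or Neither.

Total debts = (915 + 210 + 845 + 2,755) = 4,725; DTI = 4,725/10,800 = 43.8%.
LTV = 32,000/47,000 = 68.1%.
Reserves = 13,050/845 = 15.4 months.
Option A: score 784 ≥ 640; DTI 43.8% ≤ 45%; employment 34 ≥ 18 mo; reserves 15.4 ≥ 9 mo → qualifies.
Option B: score 784 ≥ 720; DTI 43.8% > 43%; employment 34 ≥ 6 mo; reserves 15.4 ≥ 9 mo → does not qualify.

Option A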